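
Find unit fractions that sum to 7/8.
1/2 + 1/3 + 1/24

Greedy algorithm:
7/8: ceiling(8/7) = 2, use 1/2
3/8: ceiling(8/3) = 3, use 1/3
1/24: ceiling(24/1) = 24, use 1/24
Result: 7/8 = 1/2 + 1/3 + 1/24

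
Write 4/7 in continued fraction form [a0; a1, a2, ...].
[0; 1, 1, 3]

Euclidean algorithm steps:
4 = 0 × 7 + 4
7 = 1 × 4 + 3
4 = 1 × 3 + 1
3 = 3 × 1 + 0
Continued fraction: [0; 1, 1, 3]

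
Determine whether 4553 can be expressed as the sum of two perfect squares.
8² + 67² (a=8, b=67)

Factorization: 4553 = 29 × 157
By Fermat: n is sum of two squares iff every prime p ≡ 3 (mod 4) appears to even power.
All primes ≡ 3 (mod 4) appear to even power.
Search a = 0, 1, 2, … for 4553 - a² a perfect square: first hit at a = 8: 4553 - 64 = 4489 = 67².
4553 = 8² + 67² = 64 + 4489 ✓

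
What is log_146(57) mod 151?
33

Baby-step giant-step with step n = ⌈√151⌉ = 13.
Baby steps 146^j mod 151 (j:value) for j=0..12: 0:1, 1:146, 2:25, 3:26, 4:21, 5:46, 6:72, 7:93, 8:139, 9:60, 10:2, 11:141, 12:50.
Giant-step multiplier: 146^(-13) ≡ 146^(150-13) = 146^137 ≡ 61 (mod 151).
Giant steps γ_i = 57·61^i mod 151: γ_0=57, γ_1=4, γ_2=93 (in table at j=7).
x = i·n + j = 2·13 + 7 = 33.
Check: 146^33 ≡ 57 (mod 151).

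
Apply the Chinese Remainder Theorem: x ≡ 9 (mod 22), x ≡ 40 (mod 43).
427

Using Chinese Remainder Theorem:
M = 22 × 43 = 946
M1 = 43, M2 = 22
y1 = 43^(-1) mod 22 = 21
y2 = 22^(-1) mod 43 = 2
x = (9×43×21 + 40×22×2) mod 946 = 427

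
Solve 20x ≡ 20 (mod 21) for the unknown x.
x ≡ 1 (mod 21)

gcd(20, 21) = 1, which divides 20, so solutions exist.
Find 20^(-1) mod 21 by the extended Euclidean algorithm:
21 = 1 × 20 + 1  ⟹  1 = (1)·21 + (-1)·20
So (-1)·20 ≡ 1 (mod 21), i.e. 20^(-1) ≡ -1 ≡ 20 (mod 21).
x ≡ 20 × 20 = 400 ≡ 1 (mod 21).
Check: 20 × 1 = 20 ≡ 20 (mod 21).
Unique solution: x ≡ 1 (mod 21)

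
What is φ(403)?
360

403 = 13 × 31
φ(n) = n × ∏(1 - 1/p) for each prime p dividing n
φ(403) = 403 × (1 - 1/13) × (1 - 1/31) = 360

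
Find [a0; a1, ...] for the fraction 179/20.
[8; 1, 19]

Euclidean algorithm steps:
179 = 8 × 20 + 19
20 = 1 × 19 + 1
19 = 19 × 1 + 0
Continued fraction: [8; 1, 19]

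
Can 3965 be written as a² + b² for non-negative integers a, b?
11² + 62² (a=11, b=62)

Factorization: 3965 = 5 × 13 × 61
By Fermat: n is sum of two squares iff every prime p ≡ 3 (mod 4) appears to even power.
All primes ≡ 3 (mod 4) appear to even power.
Search a = 0, 1, 2, … for 3965 - a² a perfect square: first hit at a = 11: 3965 - 121 = 3844 = 62².
3965 = 11² + 62² = 121 + 3844 ✓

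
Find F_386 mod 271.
193

Matrix identity: Q^n = [[F_(n+1), F_n], [F_n, F_(n-1)]] with Q = [[1,1],[1,0]].
n = 386 = 110000010₂. Square-and-multiply, entries mod 271:
Q^1 = [[1,1],[1,0]]
Q^3 = (Q^1)²·Q = [[3,2],[2,1]]
Q^6 = (Q^3)² = [[13,8],[8,5]]
Q^12 = (Q^6)² = [[233,144],[144,89]]
Q^24 = (Q^12)² = [[229,27],[27,202]]
Q^48 = (Q^24)² = [[54,255],[255,70]]
Q^96 = (Q^48)² = [[191,184],[184,7]]
Q^193 = (Q^96)²·Q = [[266,148],[148,118]]
Q^386 = (Q^193)² = [[249,193],[193,56]]
F_386 mod 271 = Q^386[0][1] = 193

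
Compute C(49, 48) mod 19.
11

Using Lucas' theorem:
Write n=49 and k=48 in base 19:
n in base 19: [2, 11]
k in base 19: [2, 10]
C(49,48) mod 19 = ∏ C(n_i, k_i) mod 19
Digit binomials (mod 19): C(2,2) = 1; C(11,10) = 11
Product: 1 × 11 = 11 ≡ 11 (mod 19)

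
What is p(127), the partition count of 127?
3913864295

p(n) counts ways to write n as a sum of positive integers (order ignored).
Euler's pentagonal recurrence: p(k) = p(k-1) + p(k-2) - p(k-5) - p(k-7) + p(k-12) + p(k-15) - ... (offsets j(3j∓1)/2, signs ++--, p(0)=1, p(<0)=0).
DP table for k = 0..126: p(0)=1, p(1)=1, p(2)=2, p(3)=3, p(4)=5, p(5)=7, p(6)=11, p(7)=15, p(8)=22, p(9)=30, p(10)=42, p(11)=56, p(12)=77, p(13)=101, p(14)=135, p(15)=176, p(16)=231, p(17)=297, p(18)=385, p(19)=490, p(20)=627, p(21)=792, p(22)=1002, p(23)=1255, p(24)=1575, p(25)=1958, p(26)=2436, p(27)=3010, p(28)=3718, p(29)=4565, p(30)=5604, p(31)=6842, p(32)=8349, p(33)=10143, p(34)=12310, p(35)=14883, p(36)=17977, p(37)=21637, p(38)=26015, p(39)=31185, p(40)=37338, p(41)=44583, p(42)=53174, p(43)=63261, p(44)=75175, p(45)=89134, p(46)=105558, p(47)=124754, p(48)=147273, p(49)=173525, p(50)=204226, p(51)=239943, p(52)=281589, p(53)=329931, p(54)=386155, p(55)=451276, p(56)=526823, p(57)=614154, p(58)=715220, p(59)=831820, p(60)=966467, p(61)=1121505, p(62)=1300156, p(63)=1505499, p(64)=1741630, p(65)=2012558, p(66)=2323520, p(67)=2679689, p(68)=3087735, p(69)=3554345, p(70)=4087968, p(71)=4697205, p(72)=5392783, p(73)=6185689, p(74)=7089500, p(75)=8118264, p(76)=9289091, p(77)=10619863, p(78)=12132164, p(79)=13848650, p(80)=15796476, p(81)=18004327, p(82)=20506255, p(83)=23338469, p(84)=26543660, p(85)=30167357, p(86)=34262962, p(87)=38887673, p(88)=44108109, p(89)=49995925, p(90)=56634173, p(91)=64112359, p(92)=72533807, p(93)=82010177, p(94)=92669720, p(95)=104651419, p(96)=118114304, p(97)=133230930, p(98)=150198136, p(99)=169229875, p(100)=190569292, p(101)=214481126, p(102)=241265379, p(103)=271248950, p(104)=304801365, p(105)=342325709, p(106)=384276336, p(107)=431149389, p(108)=483502844, p(109)=541946240, p(110)=607163746, p(111)=679903203, p(112)=761002156, p(113)=851376628, p(114)=952050665, p(115)=1064144451, p(116)=1188908248, p(117)=1327710076, p(118)=1482074143, p(119)=1653668665, p(120)=1844349560, p(121)=2056148051, p(122)=2291320912, p(123)=2552338241, p(124)=2841940500, p(125)=3163127352, p(126)=3519222692.
Final step: p(127) = p(126) + p(125) - p(122) - p(120) + p(115) + p(112) - p(105) - p(101) + p(92) + p(87) - p(76) - p(70) + p(57) + p(50) - p(35) - p(27) + p(10) + p(1)
= 3519222692 + 3163127352 - 2291320912 - 1844349560 + 1064144451 + 761002156 - 342325709 - 214481126 + 72533807 + 38887673 - 9289091 - 4087968 + 614154 + 204226 - 14883 - 3010 + 42 + 1
= 3913864295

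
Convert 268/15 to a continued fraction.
[17; 1, 6, 2]

Euclidean algorithm steps:
268 = 17 × 15 + 13
15 = 1 × 13 + 2
13 = 6 × 2 + 1
2 = 2 × 1 + 0
Continued fraction: [17; 1, 6, 2]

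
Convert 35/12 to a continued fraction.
[2; 1, 11]

Euclidean algorithm steps:
35 = 2 × 12 + 11
12 = 1 × 11 + 1
11 = 11 × 1 + 0
Continued fraction: [2; 1, 11]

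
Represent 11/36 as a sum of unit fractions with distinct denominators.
1/4 + 1/18

Greedy algorithm:
11/36: ceiling(36/11) = 4, use 1/4
1/18: ceiling(18/1) = 18, use 1/18
Result: 11/36 = 1/4 + 1/18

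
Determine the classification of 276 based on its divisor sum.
abundant

Proper divisors of 276: sum = 1 + 2 + 3 + 4 + 6 + 12 + 23 + 46 + 69 + 92 + 138 = 396
Since 396 > 276, 276 is abundant.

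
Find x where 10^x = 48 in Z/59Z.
16

Baby-step giant-step with step n = ⌈√59⌉ = 8.
Baby steps 10^j mod 59 (j:value) for j=0..7: 0:1, 1:10, 2:41, 3:56, 4:29, 5:54, 6:9, 7:31.
Giant-step multiplier: 10^(-8) ≡ 10^(58-8) = 10^50 ≡ 4 (mod 59).
Giant steps γ_i = 48·4^i mod 59: γ_0=48, γ_1=15, γ_2=1 (in table at j=0).
x = i·n + j = 2·8 + 0 = 16.
Check: 10^16 ≡ 48 (mod 59).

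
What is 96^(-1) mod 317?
142

gcd(96, 317) = 1, so the inverse exists.
Extended Euclidean algorithm on (317, 96):
317 = 3 × 96 + 29  ⟹  29 = (1)·317 + (-3)·96
96 = 3 × 29 + 9  ⟹  9 = (-3)·317 + (10)·96
29 = 3 × 9 + 2  ⟹  2 = (10)·317 + (-33)·96
9 = 4 × 2 + 1  ⟹  1 = (-43)·317 + (142)·96
So (142)·96 ≡ 1 (mod 317), i.e. 96^(-1) ≡ 142 (mod 317).
Check: 96 × 142 = 13632 ≡ 1 (mod 317)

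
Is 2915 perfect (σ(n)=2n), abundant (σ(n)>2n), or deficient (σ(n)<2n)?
deficient

Proper divisors of 2915: sum = 1 + 5 + 11 + 53 + 55 + 265 + 583 = 973
Since 973 < 2915, 2915 is deficient.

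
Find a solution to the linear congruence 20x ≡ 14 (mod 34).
x ≡ 16 (mod 17)

gcd(20, 34) = 2, which divides 14, so solutions exist.
Divide through by 2: 10x ≡ 7 (mod 17).
Find 10^(-1) mod 17 by the extended Euclidean algorithm:
17 = 1 × 10 + 7  ⟹  7 = (1)·17 + (-1)·10
10 = 1 × 7 + 3  ⟹  3 = (-1)·17 + (2)·10
7 = 2 × 3 + 1  ⟹  1 = (3)·17 + (-5)·10
So (-5)·10 ≡ 1 (mod 17), i.e. 10^(-1) ≡ -5 ≡ 12 (mod 17).
x ≡ 12 × 7 = 84 ≡ 16 (mod 17).
Check: 20 × 16 = 320 ≡ 14 (mod 34).
x ≡ 16 (mod 17), giving 2 solutions mod 34.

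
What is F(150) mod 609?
113

Matrix identity: Q^n = [[F_(n+1), F_n], [F_n, F_(n-1)]] with Q = [[1,1],[1,0]].
n = 150 = 10010110₂. Square-and-multiply, entries mod 609:
Q^1 = [[1,1],[1,0]]
Q^2 = (Q^1)² = [[2,1],[1,1]]
Q^4 = (Q^2)² = [[5,3],[3,2]]
Q^9 = (Q^4)²·Q = [[55,34],[34,21]]
Q^18 = (Q^9)² = [[527,148],[148,379]]
Q^37 = (Q^18)²·Q = [[113,5],[5,108]]
Q^75 = (Q^37)²·Q = [[501,5],[5,496]]
Q^150 = (Q^75)² = [[118,113],[113,5]]
F_150 mod 609 = Q^150[0][1] = 113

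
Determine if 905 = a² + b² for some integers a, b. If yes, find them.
8² + 29² (a=8, b=29)

Factorization: 905 = 5 × 181
By Fermat: n is sum of two squares iff every prime p ≡ 3 (mod 4) appears to even power.
All primes ≡ 3 (mod 4) appear to even power.
Search a = 0, 1, 2, … for 905 - a² a perfect square: first hit at a = 8: 905 - 64 = 841 = 29².
905 = 8² + 29² = 64 + 841 ✓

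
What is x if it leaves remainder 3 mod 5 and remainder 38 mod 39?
38

Using Chinese Remainder Theorem:
M = 5 × 39 = 195
M1 = 39, M2 = 5
y1 = 39^(-1) mod 5 = 4
y2 = 5^(-1) mod 39 = 8
x = (3×39×4 + 38×5×8) mod 195 = 38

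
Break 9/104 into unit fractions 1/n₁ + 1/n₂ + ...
1/12 + 1/312

Greedy algorithm:
9/104: ceiling(104/9) = 12, use 1/12
1/312: ceiling(312/1) = 312, use 1/312
Result: 9/104 = 1/12 + 1/312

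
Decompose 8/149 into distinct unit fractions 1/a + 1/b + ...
1/19 + 1/944 + 1/2672464

Greedy algorithm:
8/149: ceiling(149/8) = 19, use 1/19
3/2831: ceiling(2831/3) = 944, use 1/944
1/2672464: ceiling(2672464/1) = 2672464, use 1/2672464
Result: 8/149 = 1/19 + 1/944 + 1/2672464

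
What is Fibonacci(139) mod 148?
85

Matrix identity: Q^n = [[F_(n+1), F_n], [F_n, F_(n-1)]] with Q = [[1,1],[1,0]].
n = 139 = 10001011₂. Square-and-multiply, entries mod 148:
Q^1 = [[1,1],[1,0]]
Q^2 = (Q^1)² = [[2,1],[1,1]]
Q^4 = (Q^2)² = [[5,3],[3,2]]
Q^8 = (Q^4)² = [[34,21],[21,13]]
Q^17 = (Q^8)²·Q = [[68,117],[117,99]]
Q^34 = (Q^17)² = [[109,3],[3,106]]
Q^69 = (Q^34)²·Q = [[103,50],[50,53]]
Q^139 = (Q^69)²·Q = [[41,85],[85,104]]
F_139 mod 148 = Q^139[0][1] = 85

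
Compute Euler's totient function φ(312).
96

312 = 2^3 × 3 × 13
φ(n) = n × ∏(1 - 1/p) for each prime p dividing n
φ(312) = 312 × (1 - 1/2) × (1 - 1/3) × (1 - 1/13) = 96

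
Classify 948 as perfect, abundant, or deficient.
abundant

Proper divisors of 948: sum = 1 + 2 + 3 + 4 + 6 + 12 + 79 + 158 + 237 + 316 + 474 = 1292
Since 1292 > 948, 948 is abundant.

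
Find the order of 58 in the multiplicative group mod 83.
82

83 is prime, so ord(58) divides φ(83) = 82.
Divisors of 82: 1, 2, 41, 82.
Repeated squaring: 58^1 ≡ 58, 58^2 ≡ 44, 58^4 ≡ 27, 58^8 ≡ 65, 58^16 ≡ 75, 58^32 ≡ 64, 58^64 ≡ 29 (mod 83).
Test 58^d mod 83 for each divisor d in increasing order:
58^1 ≡ 58
58^2 ≡ 44
58^41 = 58^32·58^8·58^1 ≡ 82
58^82 = 58^64·58^16·58^2 ≡ 1  ← first divisor giving 1
The order is 82.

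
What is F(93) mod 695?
418

Matrix identity: Q^n = [[F_(n+1), F_n], [F_n, F_(n-1)]] with Q = [[1,1],[1,0]].
n = 93 = 1011101₂. Square-and-multiply, entries mod 695:
Q^1 = [[1,1],[1,0]]
Q^2 = (Q^1)² = [[2,1],[1,1]]
Q^5 = (Q^2)²·Q = [[8,5],[5,3]]
Q^11 = (Q^5)²·Q = [[144,89],[89,55]]
Q^23 = (Q^11)²·Q = [[498,162],[162,336]]
Q^46 = (Q^23)² = [[418,278],[278,140]]
Q^93 = (Q^46)²·Q = [[557,418],[418,139]]
F_93 mod 695 = Q^93[0][1] = 418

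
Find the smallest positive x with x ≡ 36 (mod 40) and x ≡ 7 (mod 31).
596

Using Chinese Remainder Theorem:
M = 40 × 31 = 1240
M1 = 31, M2 = 40
y1 = 31^(-1) mod 40 = 31
y2 = 40^(-1) mod 31 = 7
x = (36×31×31 + 7×40×7) mod 1240 = 596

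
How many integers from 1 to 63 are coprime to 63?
36

63 = 3^2 × 7
φ(n) = n × ∏(1 - 1/p) for each prime p dividing n
φ(63) = 63 × (1 - 1/3) × (1 - 1/7) = 36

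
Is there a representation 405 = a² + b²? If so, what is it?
9² + 18² (a=9, b=18)

Factorization: 405 = 3^4 × 5
By Fermat: n is sum of two squares iff every prime p ≡ 3 (mod 4) appears to even power.
All primes ≡ 3 (mod 4) appear to even power.
Search a = 0, 1, 2, … for 405 - a² a perfect square: first hit at a = 9: 405 - 81 = 324 = 18².
405 = 9² + 18² = 81 + 324 ✓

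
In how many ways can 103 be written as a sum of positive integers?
271248950

p(n) counts ways to write n as a sum of positive integers (order ignored).
Euler's pentagonal recurrence: p(k) = p(k-1) + p(k-2) - p(k-5) - p(k-7) + p(k-12) + p(k-15) - ... (offsets j(3j∓1)/2, signs ++--, p(0)=1, p(<0)=0).
DP table for k = 0..102: p(0)=1, p(1)=1, p(2)=2, p(3)=3, p(4)=5, p(5)=7, p(6)=11, p(7)=15, p(8)=22, p(9)=30, p(10)=42, p(11)=56, p(12)=77, p(13)=101, p(14)=135, p(15)=176, p(16)=231, p(17)=297, p(18)=385, p(19)=490, p(20)=627, p(21)=792, p(22)=1002, p(23)=1255, p(24)=1575, p(25)=1958, p(26)=2436, p(27)=3010, p(28)=3718, p(29)=4565, p(30)=5604, p(31)=6842, p(32)=8349, p(33)=10143, p(34)=12310, p(35)=14883, p(36)=17977, p(37)=21637, p(38)=26015, p(39)=31185, p(40)=37338, p(41)=44583, p(42)=53174, p(43)=63261, p(44)=75175, p(45)=89134, p(46)=105558, p(47)=124754, p(48)=147273, p(49)=173525, p(50)=204226, p(51)=239943, p(52)=281589, p(53)=329931, p(54)=386155, p(55)=451276, p(56)=526823, p(57)=614154, p(58)=715220, p(59)=831820, p(60)=966467, p(61)=1121505, p(62)=1300156, p(63)=1505499, p(64)=1741630, p(65)=2012558, p(66)=2323520, p(67)=2679689, p(68)=3087735, p(69)=3554345, p(70)=4087968, p(71)=4697205, p(72)=5392783, p(73)=6185689, p(74)=7089500, p(75)=8118264, p(76)=9289091, p(77)=10619863, p(78)=12132164, p(79)=13848650, p(80)=15796476, p(81)=18004327, p(82)=20506255, p(83)=23338469, p(84)=26543660, p(85)=30167357, p(86)=34262962, p(87)=38887673, p(88)=44108109, p(89)=49995925, p(90)=56634173, p(91)=64112359, p(92)=72533807, p(93)=82010177, p(94)=92669720, p(95)=104651419, p(96)=118114304, p(97)=133230930, p(98)=150198136, p(99)=169229875, p(100)=190569292, p(101)=214481126, p(102)=241265379.
Final step: p(103) = p(102) + p(101) - p(98) - p(96) + p(91) + p(88) - p(81) - p(77) + p(68) + p(63) - p(52) - p(46) + p(33) + p(26) - p(11) - p(3)
= 241265379 + 214481126 - 150198136 - 118114304 + 64112359 + 44108109 - 18004327 - 10619863 + 3087735 + 1505499 - 281589 - 105558 + 10143 + 2436 - 56 - 3
= 271248950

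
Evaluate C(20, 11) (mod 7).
2

Using Lucas' theorem:
Write n=20 and k=11 in base 7:
n in base 7: [2, 6]
k in base 7: [1, 4]
C(20,11) mod 7 = ∏ C(n_i, k_i) mod 7
Digit binomials (mod 7): C(2,1) = 2; C(6,4) = 15 ≡ 1
Product: 2 × 1 = 2 ≡ 2 (mod 7)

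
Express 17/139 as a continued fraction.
[0; 8, 5, 1, 2]

Euclidean algorithm steps:
17 = 0 × 139 + 17
139 = 8 × 17 + 3
17 = 5 × 3 + 2
3 = 1 × 2 + 1
2 = 2 × 1 + 0
Continued fraction: [0; 8, 5, 1, 2]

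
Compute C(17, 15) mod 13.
6

Using Lucas' theorem:
Write n=17 and k=15 in base 13:
n in base 13: [1, 4]
k in base 13: [1, 2]
C(17,15) mod 13 = ∏ C(n_i, k_i) mod 13
Digit binomials (mod 13): C(1,1) = 1; C(4,2) = 6
Product: 1 × 6 = 6 ≡ 6 (mod 13)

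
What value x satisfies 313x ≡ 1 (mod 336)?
73

gcd(313, 336) = 1, so the inverse exists.
Extended Euclidean algorithm on (336, 313):
336 = 1 × 313 + 23  ⟹  23 = (1)·336 + (-1)·313
313 = 13 × 23 + 14  ⟹  14 = (-13)·336 + (14)·313
23 = 1 × 14 + 9  ⟹  9 = (14)·336 + (-15)·313
14 = 1 × 9 + 5  ⟹  5 = (-27)·336 + (29)·313
9 = 1 × 5 + 4  ⟹  4 = (41)·336 + (-44)·313
5 = 1 × 4 + 1  ⟹  1 = (-68)·336 + (73)·313
So (73)·313 ≡ 1 (mod 336), i.e. 313^(-1) ≡ 73 (mod 336).
Check: 313 × 73 = 22849 ≡ 1 (mod 336)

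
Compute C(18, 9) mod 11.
0

Using Lucas' theorem:
Write n=18 and k=9 in base 11:
n in base 11: [1, 7]
k in base 11: [0, 9]
C(18,9) mod 11 = ∏ C(n_i, k_i) mod 11
Digit binomials (mod 11): C(1,0) = 1; C(7,9) = 0 (k_i > n_i)
Product: 1 × 0 = 0 ≡ 0 (mod 11)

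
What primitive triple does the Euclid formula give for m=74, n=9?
(5395, 1332, 5557)

Euclid's formula: a = m² - n², b = 2mn, c = m² + n²
m = 74, n = 9
a = 74² - 9² = 5476 - 81 = 5395
b = 2 × 74 × 9 = 1332
c = 74² + 9² = 5476 + 81 = 5557
Verification: 5395² + 1332² = 29106025 + 1774224 = 30880249 = 5557² ✓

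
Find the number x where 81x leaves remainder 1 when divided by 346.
47

gcd(81, 346) = 1, so the inverse exists.
Extended Euclidean algorithm on (346, 81):
346 = 4 × 81 + 22  ⟹  22 = (1)·346 + (-4)·81
81 = 3 × 22 + 15  ⟹  15 = (-3)·346 + (13)·81
22 = 1 × 15 + 7  ⟹  7 = (4)·346 + (-17)·81
15 = 2 × 7 + 1  ⟹  1 = (-11)·346 + (47)·81
So (47)·81 ≡ 1 (mod 346), i.e. 81^(-1) ≡ 47 (mod 346).
Check: 81 × 47 = 3807 ≡ 1 (mod 346)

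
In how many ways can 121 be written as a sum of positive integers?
2056148051

p(n) counts ways to write n as a sum of positive integers (order ignored).
Euler's pentagonal recurrence: p(k) = p(k-1) + p(k-2) - p(k-5) - p(k-7) + p(k-12) + p(k-15) - ... (offsets j(3j∓1)/2, signs ++--, p(0)=1, p(<0)=0).
DP table for k = 0..120: p(0)=1, p(1)=1, p(2)=2, p(3)=3, p(4)=5, p(5)=7, p(6)=11, p(7)=15, p(8)=22, p(9)=30, p(10)=42, p(11)=56, p(12)=77, p(13)=101, p(14)=135, p(15)=176, p(16)=231, p(17)=297, p(18)=385, p(19)=490, p(20)=627, p(21)=792, p(22)=1002, p(23)=1255, p(24)=1575, p(25)=1958, p(26)=2436, p(27)=3010, p(28)=3718, p(29)=4565, p(30)=5604, p(31)=6842, p(32)=8349, p(33)=10143, p(34)=12310, p(35)=14883, p(36)=17977, p(37)=21637, p(38)=26015, p(39)=31185, p(40)=37338, p(41)=44583, p(42)=53174, p(43)=63261, p(44)=75175, p(45)=89134, p(46)=105558, p(47)=124754, p(48)=147273, p(49)=173525, p(50)=204226, p(51)=239943, p(52)=281589, p(53)=329931, p(54)=386155, p(55)=451276, p(56)=526823, p(57)=614154, p(58)=715220, p(59)=831820, p(60)=966467, p(61)=1121505, p(62)=1300156, p(63)=1505499, p(64)=1741630, p(65)=2012558, p(66)=2323520, p(67)=2679689, p(68)=3087735, p(69)=3554345, p(70)=4087968, p(71)=4697205, p(72)=5392783, p(73)=6185689, p(74)=7089500, p(75)=8118264, p(76)=9289091, p(77)=10619863, p(78)=12132164, p(79)=13848650, p(80)=15796476, p(81)=18004327, p(82)=20506255, p(83)=23338469, p(84)=26543660, p(85)=30167357, p(86)=34262962, p(87)=38887673, p(88)=44108109, p(89)=49995925, p(90)=56634173, p(91)=64112359, p(92)=72533807, p(93)=82010177, p(94)=92669720, p(95)=104651419, p(96)=118114304, p(97)=133230930, p(98)=150198136, p(99)=169229875, p(100)=190569292, p(101)=214481126, p(102)=241265379, p(103)=271248950, p(104)=304801365, p(105)=342325709, p(106)=384276336, p(107)=431149389, p(108)=483502844, p(109)=541946240, p(110)=607163746, p(111)=679903203, p(112)=761002156, p(113)=851376628, p(114)=952050665, p(115)=1064144451, p(116)=1188908248, p(117)=1327710076, p(118)=1482074143, p(119)=1653668665, p(120)=1844349560.
Final step: p(121) = p(120) + p(119) - p(116) - p(114) + p(109) + p(106) - p(99) - p(95) + p(86) + p(81) - p(70) - p(64) + p(51) + p(44) - p(29) - p(21) + p(4)
= 1844349560 + 1653668665 - 1188908248 - 952050665 + 541946240 + 384276336 - 169229875 - 104651419 + 34262962 + 18004327 - 4087968 - 1741630 + 239943 + 75175 - 4565 - 792 + 5
= 2056148051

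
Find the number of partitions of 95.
104651419

p(n) counts ways to write n as a sum of positive integers (order ignored).
Euler's pentagonal recurrence: p(k) = p(k-1) + p(k-2) - p(k-5) - p(k-7) + p(k-12) + p(k-15) - ... (offsets j(3j∓1)/2, signs ++--, p(0)=1, p(<0)=0).
DP table for k = 0..94: p(0)=1, p(1)=1, p(2)=2, p(3)=3, p(4)=5, p(5)=7, p(6)=11, p(7)=15, p(8)=22, p(9)=30, p(10)=42, p(11)=56, p(12)=77, p(13)=101, p(14)=135, p(15)=176, p(16)=231, p(17)=297, p(18)=385, p(19)=490, p(20)=627, p(21)=792, p(22)=1002, p(23)=1255, p(24)=1575, p(25)=1958, p(26)=2436, p(27)=3010, p(28)=3718, p(29)=4565, p(30)=5604, p(31)=6842, p(32)=8349, p(33)=10143, p(34)=12310, p(35)=14883, p(36)=17977, p(37)=21637, p(38)=26015, p(39)=31185, p(40)=37338, p(41)=44583, p(42)=53174, p(43)=63261, p(44)=75175, p(45)=89134, p(46)=105558, p(47)=124754, p(48)=147273, p(49)=173525, p(50)=204226, p(51)=239943, p(52)=281589, p(53)=329931, p(54)=386155, p(55)=451276, p(56)=526823, p(57)=614154, p(58)=715220, p(59)=831820, p(60)=966467, p(61)=1121505, p(62)=1300156, p(63)=1505499, p(64)=1741630, p(65)=2012558, p(66)=2323520, p(67)=2679689, p(68)=3087735, p(69)=3554345, p(70)=4087968, p(71)=4697205, p(72)=5392783, p(73)=6185689, p(74)=7089500, p(75)=8118264, p(76)=9289091, p(77)=10619863, p(78)=12132164, p(79)=13848650, p(80)=15796476, p(81)=18004327, p(82)=20506255, p(83)=23338469, p(84)=26543660, p(85)=30167357, p(86)=34262962, p(87)=38887673, p(88)=44108109, p(89)=49995925, p(90)=56634173, p(91)=64112359, p(92)=72533807, p(93)=82010177, p(94)=92669720.
Final step: p(95) = p(94) + p(93) - p(90) - p(88) + p(83) + p(80) - p(73) - p(69) + p(60) + p(55) - p(44) - p(38) + p(25) + p(18) - p(3)
= 92669720 + 82010177 - 56634173 - 44108109 + 23338469 + 15796476 - 6185689 - 3554345 + 966467 + 451276 - 75175 - 26015 + 1958 + 385 - 3
= 104651419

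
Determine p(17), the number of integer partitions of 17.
297

p(n) counts ways to write n as a sum of positive integers (order ignored).
Euler's pentagonal recurrence: p(k) = p(k-1) + p(k-2) - p(k-5) - p(k-7) + p(k-12) + p(k-15) - ... (offsets j(3j∓1)/2, signs ++--, p(0)=1, p(<0)=0).
DP table for k = 0..16: p(0)=1, p(1)=1, p(2)=2, p(3)=3, p(4)=5, p(5)=7, p(6)=11, p(7)=15, p(8)=22, p(9)=30, p(10)=42, p(11)=56, p(12)=77, p(13)=101, p(14)=135, p(15)=176, p(16)=231.
Final step: p(17) = p(16) + p(15) - p(12) - p(10) + p(5) + p(2)
= 231 + 176 - 77 - 42 + 7 + 2
= 297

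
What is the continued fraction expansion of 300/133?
[2; 3, 1, 10, 3]

Euclidean algorithm steps:
300 = 2 × 133 + 34
133 = 3 × 34 + 31
34 = 1 × 31 + 3
31 = 10 × 3 + 1
3 = 3 × 1 + 0
Continued fraction: [2; 3, 1, 10, 3]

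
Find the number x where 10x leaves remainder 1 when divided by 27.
19

gcd(10, 27) = 1, so the inverse exists.
Extended Euclidean algorithm on (27, 10):
27 = 2 × 10 + 7  ⟹  7 = (1)·27 + (-2)·10
10 = 1 × 7 + 3  ⟹  3 = (-1)·27 + (3)·10
7 = 2 × 3 + 1  ⟹  1 = (3)·27 + (-8)·10
So (-8)·10 ≡ 1 (mod 27), i.e. 10^(-1) ≡ -8 ≡ 19 (mod 27).
Check: 10 × 19 = 190 ≡ 1 (mod 27)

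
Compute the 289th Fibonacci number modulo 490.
309

Matrix identity: Q^n = [[F_(n+1), F_n], [F_n, F_(n-1)]] with Q = [[1,1],[1,0]].
n = 289 = 100100001₂. Square-and-multiply, entries mod 490:
Q^1 = [[1,1],[1,0]]
Q^2 = (Q^1)² = [[2,1],[1,1]]
Q^4 = (Q^2)² = [[5,3],[3,2]]
Q^9 = (Q^4)²·Q = [[55,34],[34,21]]
Q^18 = (Q^9)² = [[261,134],[134,127]]
Q^36 = (Q^18)² = [[327,52],[52,275]]
Q^72 = (Q^36)² = [[363,434],[434,419]]
Q^144 = (Q^72)² = [[155,308],[308,337]]
Q^289 = (Q^144)²·Q = [[435,309],[309,126]]
F_289 mod 490 = Q^289[0][1] = 309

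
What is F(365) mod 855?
5

Matrix identity: Q^n = [[F_(n+1), F_n], [F_n, F_(n-1)]] with Q = [[1,1],[1,0]].
n = 365 = 101101101₂. Square-and-multiply, entries mod 855:
Q^1 = [[1,1],[1,0]]
Q^2 = (Q^1)² = [[2,1],[1,1]]
Q^5 = (Q^2)²·Q = [[8,5],[5,3]]
Q^11 = (Q^5)²·Q = [[144,89],[89,55]]
Q^22 = (Q^11)² = [[442,611],[611,686]]
Q^45 = (Q^22)²·Q = [[188,110],[110,78]]
Q^91 = (Q^45)²·Q = [[609,419],[419,190]]
Q^182 = (Q^91)² = [[97,476],[476,476]]
Q^365 = (Q^182)²·Q = [[8,5],[5,3]]
F_365 mod 855 = Q^365[0][1] = 5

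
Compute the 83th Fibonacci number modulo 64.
41

Matrix identity: Q^n = [[F_(n+1), F_n], [F_n, F_(n-1)]] with Q = [[1,1],[1,0]].
n = 83 = 1010011₂. Square-and-multiply, entries mod 64:
Q^1 = [[1,1],[1,0]]
Q^2 = (Q^1)² = [[2,1],[1,1]]
Q^5 = (Q^2)²·Q = [[8,5],[5,3]]
Q^10 = (Q^5)² = [[25,55],[55,34]]
Q^20 = (Q^10)² = [[2,45],[45,21]]
Q^41 = (Q^20)²·Q = [[56,45],[45,11]]
Q^83 = (Q^41)²·Q = [[48,41],[41,7]]
F_83 mod 64 = Q^83[0][1] = 41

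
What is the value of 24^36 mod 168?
120

Repeated squaring. Binary of 36 = 100100.
24^1 ≡ 24 (mod 168); 24^2 ≡ 72 (mod 168); 24^4 ≡ 144 (mod 168); 24^8 ≡ 72 (mod 168); 24^16 ≡ 144 (mod 168); 24^32 ≡ 72 (mod 168)
24^36 = 24^4 × 24^32 ≡ 120 (mod 168)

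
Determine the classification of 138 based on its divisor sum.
abundant

Proper divisors of 138: sum = 1 + 2 + 3 + 6 + 23 + 46 + 69 = 150
Since 150 > 138, 138 is abundant.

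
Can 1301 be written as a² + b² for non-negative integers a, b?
25² + 26² (a=25, b=26)

Factorization: 1301 = 1301
By Fermat: n is sum of two squares iff every prime p ≡ 3 (mod 4) appears to even power.
All primes ≡ 3 (mod 4) appear to even power.
Search a = 0, 1, 2, … for 1301 - a² a perfect square: first hit at a = 25: 1301 - 625 = 676 = 26².
1301 = 25² + 26² = 625 + 676 ✓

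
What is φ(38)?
18

38 = 2 × 19
φ(n) = n × ∏(1 - 1/p) for each prime p dividing n
φ(38) = 38 × (1 - 1/2) × (1 - 1/19) = 18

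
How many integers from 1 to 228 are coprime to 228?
72

228 = 2^2 × 3 × 19
φ(n) = n × ∏(1 - 1/p) for each prime p dividing n
φ(228) = 228 × (1 - 1/2) × (1 - 1/3) × (1 - 1/19) = 72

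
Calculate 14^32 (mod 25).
21

Repeated squaring. Binary of 32 = 100000.
14^1 ≡ 14 (mod 25); 14^2 ≡ 21 (mod 25); 14^4 ≡ 16 (mod 25); 14^8 ≡ 6 (mod 25); 14^16 ≡ 11 (mod 25); 14^32 ≡ 21 (mod 25)
14^32 = 14^32 ≡ 21 (mod 25)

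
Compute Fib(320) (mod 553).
21

Matrix identity: Q^n = [[F_(n+1), F_n], [F_n, F_(n-1)]] with Q = [[1,1],[1,0]].
n = 320 = 101000000₂. Square-and-multiply, entries mod 553:
Q^1 = [[1,1],[1,0]]
Q^2 = (Q^1)² = [[2,1],[1,1]]
Q^5 = (Q^2)²·Q = [[8,5],[5,3]]
Q^10 = (Q^5)² = [[89,55],[55,34]]
Q^20 = (Q^10)² = [[439,129],[129,310]]
Q^40 = (Q^20)² = [[328,399],[399,482]]
Q^80 = (Q^40)² = [[239,238],[238,1]]
Q^160 = (Q^80)² = [[400,161],[161,239]]
Q^320 = (Q^160)² = [[113,21],[21,92]]
F_320 mod 553 = Q^320[0][1] = 21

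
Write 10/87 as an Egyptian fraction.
1/9 + 1/261

Greedy algorithm:
10/87: ceiling(87/10) = 9, use 1/9
1/261: ceiling(261/1) = 261, use 1/261
Result: 10/87 = 1/9 + 1/261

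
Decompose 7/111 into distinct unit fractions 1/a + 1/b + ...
1/16 + 1/1776

Greedy algorithm:
7/111: ceiling(111/7) = 16, use 1/16
1/1776: ceiling(1776/1) = 1776, use 1/1776
Result: 7/111 = 1/16 + 1/1776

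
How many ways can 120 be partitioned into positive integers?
1844349560

p(n) counts ways to write n as a sum of positive integers (order ignored).
Euler's pentagonal recurrence: p(k) = p(k-1) + p(k-2) - p(k-5) - p(k-7) + p(k-12) + p(k-15) - ... (offsets j(3j∓1)/2, signs ++--, p(0)=1, p(<0)=0).
DP table for k = 0..119: p(0)=1, p(1)=1, p(2)=2, p(3)=3, p(4)=5, p(5)=7, p(6)=11, p(7)=15, p(8)=22, p(9)=30, p(10)=42, p(11)=56, p(12)=77, p(13)=101, p(14)=135, p(15)=176, p(16)=231, p(17)=297, p(18)=385, p(19)=490, p(20)=627, p(21)=792, p(22)=1002, p(23)=1255, p(24)=1575, p(25)=1958, p(26)=2436, p(27)=3010, p(28)=3718, p(29)=4565, p(30)=5604, p(31)=6842, p(32)=8349, p(33)=10143, p(34)=12310, p(35)=14883, p(36)=17977, p(37)=21637, p(38)=26015, p(39)=31185, p(40)=37338, p(41)=44583, p(42)=53174, p(43)=63261, p(44)=75175, p(45)=89134, p(46)=105558, p(47)=124754, p(48)=147273, p(49)=173525, p(50)=204226, p(51)=239943, p(52)=281589, p(53)=329931, p(54)=386155, p(55)=451276, p(56)=526823, p(57)=614154, p(58)=715220, p(59)=831820, p(60)=966467, p(61)=1121505, p(62)=1300156, p(63)=1505499, p(64)=1741630, p(65)=2012558, p(66)=2323520, p(67)=2679689, p(68)=3087735, p(69)=3554345, p(70)=4087968, p(71)=4697205, p(72)=5392783, p(73)=6185689, p(74)=7089500, p(75)=8118264, p(76)=9289091, p(77)=10619863, p(78)=12132164, p(79)=13848650, p(80)=15796476, p(81)=18004327, p(82)=20506255, p(83)=23338469, p(84)=26543660, p(85)=30167357, p(86)=34262962, p(87)=38887673, p(88)=44108109, p(89)=49995925, p(90)=56634173, p(91)=64112359, p(92)=72533807, p(93)=82010177, p(94)=92669720, p(95)=104651419, p(96)=118114304, p(97)=133230930, p(98)=150198136, p(99)=169229875, p(100)=190569292, p(101)=214481126, p(102)=241265379, p(103)=271248950, p(104)=304801365, p(105)=342325709, p(106)=384276336, p(107)=431149389, p(108)=483502844, p(109)=541946240, p(110)=607163746, p(111)=679903203, p(112)=761002156, p(113)=851376628, p(114)=952050665, p(115)=1064144451, p(116)=1188908248, p(117)=1327710076, p(118)=1482074143, p(119)=1653668665.
Final step: p(120) = p(119) + p(118) - p(115) - p(113) + p(108) + p(105) - p(98) - p(94) + p(85) + p(80) - p(69) - p(63) + p(50) + p(43) - p(28) - p(20) + p(3)
= 1653668665 + 1482074143 - 1064144451 - 851376628 + 483502844 + 342325709 - 150198136 - 92669720 + 30167357 + 15796476 - 3554345 - 1505499 + 204226 + 63261 - 3718 - 627 + 3
= 1844349560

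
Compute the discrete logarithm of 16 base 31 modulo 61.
56

Baby-step giant-step with step n = ⌈√61⌉ = 8.
Baby steps 31^j mod 61 (j:value) for j=0..7: 0:1, 1:31, 2:46, 3:23, 4:42, 5:21, 6:41, 7:51.
Giant-step multiplier: 31^(-8) ≡ 31^(60-8) = 31^52 ≡ 12 (mod 61).
Giant steps γ_i = 16·12^i mod 61: γ_0=16, γ_1=9, γ_2=47, γ_3=15, γ_4=58, γ_5=25, γ_6=56, γ_7=1 (in table at j=0).
x = i·n + j = 7·8 + 0 = 56.
Check: 31^56 ≡ 16 (mod 61).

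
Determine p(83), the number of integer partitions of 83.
23338469

p(n) counts ways to write n as a sum of positive integers (order ignored).
Euler's pentagonal recurrence: p(k) = p(k-1) + p(k-2) - p(k-5) - p(k-7) + p(k-12) + p(k-15) - ... (offsets j(3j∓1)/2, signs ++--, p(0)=1, p(<0)=0).
DP table for k = 0..82: p(0)=1, p(1)=1, p(2)=2, p(3)=3, p(4)=5, p(5)=7, p(6)=11, p(7)=15, p(8)=22, p(9)=30, p(10)=42, p(11)=56, p(12)=77, p(13)=101, p(14)=135, p(15)=176, p(16)=231, p(17)=297, p(18)=385, p(19)=490, p(20)=627, p(21)=792, p(22)=1002, p(23)=1255, p(24)=1575, p(25)=1958, p(26)=2436, p(27)=3010, p(28)=3718, p(29)=4565, p(30)=5604, p(31)=6842, p(32)=8349, p(33)=10143, p(34)=12310, p(35)=14883, p(36)=17977, p(37)=21637, p(38)=26015, p(39)=31185, p(40)=37338, p(41)=44583, p(42)=53174, p(43)=63261, p(44)=75175, p(45)=89134, p(46)=105558, p(47)=124754, p(48)=147273, p(49)=173525, p(50)=204226, p(51)=239943, p(52)=281589, p(53)=329931, p(54)=386155, p(55)=451276, p(56)=526823, p(57)=614154, p(58)=715220, p(59)=831820, p(60)=966467, p(61)=1121505, p(62)=1300156, p(63)=1505499, p(64)=1741630, p(65)=2012558, p(66)=2323520, p(67)=2679689, p(68)=3087735, p(69)=3554345, p(70)=4087968, p(71)=4697205, p(72)=5392783, p(73)=6185689, p(74)=7089500, p(75)=8118264, p(76)=9289091, p(77)=10619863, p(78)=12132164, p(79)=13848650, p(80)=15796476, p(81)=18004327, p(82)=20506255.
Final step: p(83) = p(82) + p(81) - p(78) - p(76) + p(71) + p(68) - p(61) - p(57) + p(48) + p(43) - p(32) - p(26) + p(13) + p(6)
= 20506255 + 18004327 - 12132164 - 9289091 + 4697205 + 3087735 - 1121505 - 614154 + 147273 + 63261 - 8349 - 2436 + 101 + 11
= 23338469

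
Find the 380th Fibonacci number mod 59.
29

Matrix identity: Q^n = [[F_(n+1), F_n], [F_n, F_(n-1)]] with Q = [[1,1],[1,0]].
n = 380 = 101111100₂. Square-and-multiply, entries mod 59:
Q^1 = [[1,1],[1,0]]
Q^2 = (Q^1)² = [[2,1],[1,1]]
Q^5 = (Q^2)²·Q = [[8,5],[5,3]]
Q^11 = (Q^5)²·Q = [[26,30],[30,55]]
Q^23 = (Q^11)²·Q = [[53,42],[42,11]]
Q^47 = (Q^23)²·Q = [[4,30],[30,33]]
Q^95 = (Q^47)²·Q = [[20,31],[31,48]]
Q^190 = (Q^95)² = [[4,43],[43,20]]
Q^380 = (Q^190)² = [[36,29],[29,7]]
F_380 mod 59 = Q^380[0][1] = 29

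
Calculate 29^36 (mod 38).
1

Repeated squaring. Binary of 36 = 100100.
29^1 ≡ 29 (mod 38); 29^2 ≡ 5 (mod 38); 29^4 ≡ 25 (mod 38); 29^8 ≡ 17 (mod 38); 29^16 ≡ 23 (mod 38); 29^32 ≡ 35 (mod 38)
29^36 = 29^4 × 29^32 ≡ 1 (mod 38)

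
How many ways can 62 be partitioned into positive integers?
1300156

p(n) counts ways to write n as a sum of positive integers (order ignored).
Euler's pentagonal recurrence: p(k) = p(k-1) + p(k-2) - p(k-5) - p(k-7) + p(k-12) + p(k-15) - ... (offsets j(3j∓1)/2, signs ++--, p(0)=1, p(<0)=0).
DP table for k = 0..61: p(0)=1, p(1)=1, p(2)=2, p(3)=3, p(4)=5, p(5)=7, p(6)=11, p(7)=15, p(8)=22, p(9)=30, p(10)=42, p(11)=56, p(12)=77, p(13)=101, p(14)=135, p(15)=176, p(16)=231, p(17)=297, p(18)=385, p(19)=490, p(20)=627, p(21)=792, p(22)=1002, p(23)=1255, p(24)=1575, p(25)=1958, p(26)=2436, p(27)=3010, p(28)=3718, p(29)=4565, p(30)=5604, p(31)=6842, p(32)=8349, p(33)=10143, p(34)=12310, p(35)=14883, p(36)=17977, p(37)=21637, p(38)=26015, p(39)=31185, p(40)=37338, p(41)=44583, p(42)=53174, p(43)=63261, p(44)=75175, p(45)=89134, p(46)=105558, p(47)=124754, p(48)=147273, p(49)=173525, p(50)=204226, p(51)=239943, p(52)=281589, p(53)=329931, p(54)=386155, p(55)=451276, p(56)=526823, p(57)=614154, p(58)=715220, p(59)=831820, p(60)=966467, p(61)=1121505.
Final step: p(62) = p(61) + p(60) - p(57) - p(55) + p(50) + p(47) - p(40) - p(36) + p(27) + p(22) - p(11) - p(5)
= 1121505 + 966467 - 614154 - 451276 + 204226 + 124754 - 37338 - 17977 + 3010 + 1002 - 56 - 7
= 1300156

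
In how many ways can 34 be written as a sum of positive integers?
12310

p(n) counts ways to write n as a sum of positive integers (order ignored).
Euler's pentagonal recurrence: p(k) = p(k-1) + p(k-2) - p(k-5) - p(k-7) + p(k-12) + p(k-15) - ... (offsets j(3j∓1)/2, signs ++--, p(0)=1, p(<0)=0).
DP table for k = 0..33: p(0)=1, p(1)=1, p(2)=2, p(3)=3, p(4)=5, p(5)=7, p(6)=11, p(7)=15, p(8)=22, p(9)=30, p(10)=42, p(11)=56, p(12)=77, p(13)=101, p(14)=135, p(15)=176, p(16)=231, p(17)=297, p(18)=385, p(19)=490, p(20)=627, p(21)=792, p(22)=1002, p(23)=1255, p(24)=1575, p(25)=1958, p(26)=2436, p(27)=3010, p(28)=3718, p(29)=4565, p(30)=5604, p(31)=6842, p(32)=8349, p(33)=10143.
Final step: p(34) = p(33) + p(32) - p(29) - p(27) + p(22) + p(19) - p(12) - p(8)
= 10143 + 8349 - 4565 - 3010 + 1002 + 490 - 77 - 22
= 12310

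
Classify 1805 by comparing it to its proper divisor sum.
deficient

Proper divisors of 1805: sum = 1 + 5 + 19 + 95 + 361 = 481
Since 481 < 1805, 1805 is deficient.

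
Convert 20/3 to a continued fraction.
[6; 1, 2]

Euclidean algorithm steps:
20 = 6 × 3 + 2
3 = 1 × 2 + 1
2 = 2 × 1 + 0
Continued fraction: [6; 1, 2]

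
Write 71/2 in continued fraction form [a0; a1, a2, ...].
[35; 2]

Euclidean algorithm steps:
71 = 35 × 2 + 1
2 = 2 × 1 + 0
Continued fraction: [35; 2]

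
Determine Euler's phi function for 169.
156

169 = 13^2
φ(n) = n × ∏(1 - 1/p) for each prime p dividing n
φ(169) = 169 × (1 - 1/13) = 156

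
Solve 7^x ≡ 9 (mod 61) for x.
48

Baby-step giant-step with step n = ⌈√61⌉ = 8.
Baby steps 7^j mod 61 (j:value) for j=0..7: 0:1, 1:7, 2:49, 3:38, 4:22, 5:32, 6:41, 7:43.
Giant-step multiplier: 7^(-8) ≡ 7^(60-8) = 7^52 ≡ 15 (mod 61).
Giant steps γ_i = 9·15^i mod 61: γ_0=9, γ_1=13, γ_2=12, γ_3=58, γ_4=16, γ_5=57, γ_6=1 (in table at j=0).
x = i·n + j = 6·8 + 0 = 48.
Check: 7^48 ≡ 9 (mod 61).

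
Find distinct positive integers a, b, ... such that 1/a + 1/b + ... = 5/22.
1/5 + 1/37 + 1/4070

Greedy algorithm:
5/22: ceiling(22/5) = 5, use 1/5
3/110: ceiling(110/3) = 37, use 1/37
1/4070: ceiling(4070/1) = 4070, use 1/4070
Result: 5/22 = 1/5 + 1/37 + 1/4070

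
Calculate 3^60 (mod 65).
1

Repeated squaring. Binary of 60 = 111100.
3^1 ≡ 3 (mod 65); 3^2 ≡ 9 (mod 65); 3^4 ≡ 16 (mod 65); 3^8 ≡ 61 (mod 65); 3^16 ≡ 16 (mod 65); 3^32 ≡ 61 (mod 65)
3^60 = 3^4 × 3^8 × 3^16 × 3^32 ≡ 1 (mod 65)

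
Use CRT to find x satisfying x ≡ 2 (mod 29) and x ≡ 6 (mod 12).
234

Using Chinese Remainder Theorem:
M = 29 × 12 = 348
M1 = 12, M2 = 29
y1 = 12^(-1) mod 29 = 17
y2 = 29^(-1) mod 12 = 5
x = (2×12×17 + 6×29×5) mod 348 = 234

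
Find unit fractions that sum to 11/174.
1/16 + 1/1392

Greedy algorithm:
11/174: ceiling(174/11) = 16, use 1/16
1/1392: ceiling(1392/1) = 1392, use 1/1392
Result: 11/174 = 1/16 + 1/1392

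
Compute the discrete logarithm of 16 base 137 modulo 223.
138

Baby-step giant-step with step n = ⌈√223⌉ = 15.
Baby steps 137^j mod 223 (j:value) for j=0..14: 0:1, 1:137, 2:37, 3:163, 4:31, 5:10, 6:32, 7:147, 8:69, 9:87, 10:100, 11:97, 12:132, 13:21, 14:201.
Giant-step multiplier: 137^(-15) ≡ 137^(222-15) = 137^207 ≡ 159 (mod 223).
Giant steps γ_i = 16·159^i mod 223: γ_0=16, γ_1=91, γ_2=197, γ_3=103, γ_4=98, γ_5=195, γ_6=8, γ_7=157, γ_8=210, γ_9=163 (in table at j=3).
x = i·n + j = 9·15 + 3 = 138.
Check: 137^138 ≡ 16 (mod 223).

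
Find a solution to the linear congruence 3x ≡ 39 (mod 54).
x ≡ 13 (mod 18)

gcd(3, 54) = 3, which divides 39, so solutions exist.
Divide through by 3: x ≡ 13 (mod 18).
The coefficient of x is now 1, so x ≡ 13 (mod 18).
Check: 3 × 13 = 39 ≡ 39 (mod 54).
x ≡ 13 (mod 18), giving 3 solutions mod 54.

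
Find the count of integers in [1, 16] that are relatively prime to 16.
8

16 = 2^4
φ(n) = n × ∏(1 - 1/p) for each prime p dividing n
φ(16) = 16 × (1 - 1/2) = 8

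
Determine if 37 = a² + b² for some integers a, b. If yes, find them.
1² + 6² (a=1, b=6)

Factorization: 37 = 37
By Fermat: n is sum of two squares iff every prime p ≡ 3 (mod 4) appears to even power.
All primes ≡ 3 (mod 4) appear to even power.
Search a = 0, 1, 2, … for 37 - a² a perfect square: first hit at a = 1: 37 - 1 = 36 = 6².
37 = 1² + 6² = 1 + 36 ✓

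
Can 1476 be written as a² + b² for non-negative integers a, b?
24² + 30² (a=24, b=30)

Factorization: 1476 = 2^2 × 3^2 × 41
By Fermat: n is sum of two squares iff every prime p ≡ 3 (mod 4) appears to even power.
All primes ≡ 3 (mod 4) appear to even power.
Search a = 0, 1, 2, … for 1476 - a² a perfect square: first hit at a = 24: 1476 - 576 = 900 = 30².
1476 = 24² + 30² = 576 + 900 ✓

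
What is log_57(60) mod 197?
64

Baby-step giant-step with step n = ⌈√197⌉ = 15.
Baby steps 57^j mod 197 (j:value) for j=0..14: 0:1, 1:57, 2:97, 3:13, 4:150, 5:79, 6:169, 7:177, 8:42, 9:30, 10:134, 11:152, 12:193, 13:166, 14:6.
Giant-step multiplier: 57^(-15) ≡ 57^(196-15) = 57^181 ≡ 125 (mod 197).
Giant steps γ_i = 60·125^i mod 197: γ_0=60, γ_1=14, γ_2=174, γ_3=80, γ_4=150 (in table at j=4).
x = i·n + j = 4·15 + 4 = 64.
Check: 57^64 ≡ 60 (mod 197).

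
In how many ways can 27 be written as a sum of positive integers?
3010

p(n) counts ways to write n as a sum of positive integers (order ignored).
Euler's pentagonal recurrence: p(k) = p(k-1) + p(k-2) - p(k-5) - p(k-7) + p(k-12) + p(k-15) - ... (offsets j(3j∓1)/2, signs ++--, p(0)=1, p(<0)=0).
DP table for k = 0..26: p(0)=1, p(1)=1, p(2)=2, p(3)=3, p(4)=5, p(5)=7, p(6)=11, p(7)=15, p(8)=22, p(9)=30, p(10)=42, p(11)=56, p(12)=77, p(13)=101, p(14)=135, p(15)=176, p(16)=231, p(17)=297, p(18)=385, p(19)=490, p(20)=627, p(21)=792, p(22)=1002, p(23)=1255, p(24)=1575, p(25)=1958, p(26)=2436.
Final step: p(27) = p(26) + p(25) - p(22) - p(20) + p(15) + p(12) - p(5) - p(1)
= 2436 + 1958 - 1002 - 627 + 176 + 77 - 7 - 1
= 3010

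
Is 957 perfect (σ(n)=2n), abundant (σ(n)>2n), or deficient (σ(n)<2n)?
deficient

Proper divisors of 957: sum = 1 + 3 + 11 + 29 + 33 + 87 + 319 = 483
Since 483 < 957, 957 is deficient.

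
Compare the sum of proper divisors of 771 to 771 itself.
deficient

Proper divisors of 771: sum = 1 + 3 + 257 = 261
Since 261 < 771, 771 is deficient.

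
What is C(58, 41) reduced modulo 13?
8

Using Lucas' theorem:
Write n=58 and k=41 in base 13:
n in base 13: [4, 6]
k in base 13: [3, 2]
C(58,41) mod 13 = ∏ C(n_i, k_i) mod 13
Digit binomials (mod 13): C(4,3) = 4; C(6,2) = 15 ≡ 2
Product: 4 × 2 = 8 ≡ 8 (mod 13)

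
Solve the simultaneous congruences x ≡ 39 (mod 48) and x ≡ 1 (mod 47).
471

Using Chinese Remainder Theorem:
M = 48 × 47 = 2256
M1 = 47, M2 = 48
y1 = 47^(-1) mod 48 = 47
y2 = 48^(-1) mod 47 = 1
x = (39×47×47 + 1×48×1) mod 2256 = 471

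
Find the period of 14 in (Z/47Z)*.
23

47 is prime, so ord(14) divides φ(47) = 46.
Divisors of 46: 1, 2, 23, 46.
Repeated squaring: 14^1 ≡ 14, 14^2 ≡ 8, 14^4 ≡ 17, 14^8 ≡ 7, 14^16 ≡ 2, 14^32 ≡ 4 (mod 47).
Test 14^d mod 47 for each divisor d in increasing order:
14^1 ≡ 14
14^2 ≡ 8
14^23 = 14^16·14^4·14^2·14^1 ≡ 1  ← first divisor giving 1
The order is 23.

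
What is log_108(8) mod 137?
90

Baby-step giant-step with step n = ⌈√137⌉ = 12.
Baby steps 108^j mod 137 (j:value) for j=0..11: 0:1, 1:108, 2:19, 3:134, 4:87, 5:80, 6:9, 7:13, 8:34, 9:110, 10:98, 11:35.
Giant-step multiplier: 108^(-12) ≡ 108^(136-12) = 108^124 ≡ 22 (mod 137).
Giant steps γ_i = 8·22^i mod 137: γ_0=8, γ_1=39, γ_2=36, γ_3=107, γ_4=25, γ_5=2, γ_6=44, γ_7=9 (in table at j=6).
x = i·n + j = 7·12 + 6 = 90.
Check: 108^90 ≡ 8 (mod 137).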